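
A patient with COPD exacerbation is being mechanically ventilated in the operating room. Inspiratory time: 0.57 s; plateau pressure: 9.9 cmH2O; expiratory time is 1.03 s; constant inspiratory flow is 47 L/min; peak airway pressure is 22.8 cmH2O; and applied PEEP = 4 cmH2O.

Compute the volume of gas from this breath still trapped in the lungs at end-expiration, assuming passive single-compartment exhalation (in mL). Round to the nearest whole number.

195

Flow: 47 L/min ÷ 60 = 0.7833 L/s.
Vt = flow × Ti = 0.7833 L/s × 0.57 s × 1000 mL/L = 446.48 mL.
R = (PIP − Pplat)/V̇ = (22.8 − 9.9) / 0.7833 = 12.9/0.7833 = 16.469 cmH2O·s/L.
C = Vt/(Pplat − PEEP) = 446.48 / (9.9 − 4) = 446.48/5.9 = 75.675 mL/cmH2O.
τ = R × C = 16.469 × 0.07568 L/cmH2O = 1.246 s.
Fraction remaining = e^(−Te/τ) = e^(−1.03/1.246) = 0.4375.
Trapped volume = 446.48 × 0.4375 = 195.34 mL.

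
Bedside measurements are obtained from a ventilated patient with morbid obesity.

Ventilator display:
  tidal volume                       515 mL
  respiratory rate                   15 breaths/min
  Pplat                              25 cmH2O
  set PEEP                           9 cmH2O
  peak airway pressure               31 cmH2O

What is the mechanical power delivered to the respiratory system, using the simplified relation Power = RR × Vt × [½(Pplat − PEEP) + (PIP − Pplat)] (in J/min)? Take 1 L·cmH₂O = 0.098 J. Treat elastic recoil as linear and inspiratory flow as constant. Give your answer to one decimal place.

10.6

Per-breath work = Vt × [½(Pplat−PEEP) + (PIP−Pplat)] = 0.515 × [0.5×16.0 + 6.0] = 0.515 × 14.0 = 7.21 L·cmH2O.
Power = 15 × 7.21 = 108.15 L·cmH2O/min.
× 0.098 J/(L·cmH2O) → 10.599 J/min.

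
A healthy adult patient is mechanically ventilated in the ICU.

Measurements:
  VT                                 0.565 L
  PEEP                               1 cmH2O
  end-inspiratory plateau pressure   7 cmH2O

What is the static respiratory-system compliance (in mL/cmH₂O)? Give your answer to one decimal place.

94.2

Cstat = Vt / (Pplat − PEEP) = 565 / (7 − 1) = 565 / 6.0 = 94.167 mL/cmH2O.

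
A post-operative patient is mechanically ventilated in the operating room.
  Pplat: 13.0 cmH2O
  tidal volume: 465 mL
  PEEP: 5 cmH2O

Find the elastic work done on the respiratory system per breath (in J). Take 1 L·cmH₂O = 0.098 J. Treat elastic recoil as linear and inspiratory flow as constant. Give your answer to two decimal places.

Elastic work ≈ ½ × (Pplat − PEEP) × Vt = 0.5 × (13.0 − 5) × 0.465 L = 0.5 × 8.0 × 0.465 = 1.86 L·cmH2O.
× 0.098 J/(L·cmH2O) → 0.1823 J.

0.18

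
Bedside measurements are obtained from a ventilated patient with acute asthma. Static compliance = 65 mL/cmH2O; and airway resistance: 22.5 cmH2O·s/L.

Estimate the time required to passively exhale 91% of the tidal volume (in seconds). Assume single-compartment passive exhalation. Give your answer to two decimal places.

τ = R × C = 22.5 × 65 mL/cmH2O = 22.5 × 0.065 L/cmH2O = 1.463 s.
Exhaled fraction f = 1 − e^(−t/τ) → t = −τ·ln(1 − f) = −1.463·ln(0.09) = 3.523 s.

3.52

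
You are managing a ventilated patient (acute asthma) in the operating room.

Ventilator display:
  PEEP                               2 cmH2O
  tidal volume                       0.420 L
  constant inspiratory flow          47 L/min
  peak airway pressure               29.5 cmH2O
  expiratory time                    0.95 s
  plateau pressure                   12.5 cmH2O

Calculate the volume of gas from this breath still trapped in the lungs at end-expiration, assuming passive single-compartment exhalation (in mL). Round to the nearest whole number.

Flow: 47 L/min ÷ 60 = 0.7833 L/s.
R = (PIP − Pplat)/V̇ = (29.5 − 12.5) / 0.7833 = 17.0/0.7833 = 21.703 cmH2O·s/L.
C = Vt/(Pplat − PEEP) = 420.0 / (12.5 − 2) = 420.0/10.5 = 40.0 mL/cmH2O.
τ = R × C = 21.703 × 0.04 L/cmH2O = 0.8681 s.
Fraction remaining = e^(−Te/τ) = e^(−0.95/0.8681) = 0.3348.
Trapped volume = 420.0 × 0.3348 = 140.62 mL.

141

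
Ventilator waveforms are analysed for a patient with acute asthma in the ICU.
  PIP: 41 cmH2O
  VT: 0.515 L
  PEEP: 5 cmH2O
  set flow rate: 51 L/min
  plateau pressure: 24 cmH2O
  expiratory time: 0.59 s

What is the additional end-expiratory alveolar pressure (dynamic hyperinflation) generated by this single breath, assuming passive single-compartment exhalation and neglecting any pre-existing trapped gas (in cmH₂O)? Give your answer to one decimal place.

Flow: 51 L/min ÷ 60 = 0.85 L/s.
R = (PIP − Pplat)/V̇ = (41 − 24) / 0.85 = 17.0/0.85 = 20.0 cmH2O·s/L.
C = Vt/(Pplat − PEEP) = 515.0 / (24 − 5) = 515.0/19.0 = 27.105 mL/cmH2O.
τ = R × C = 20.0 × 0.02711 L/cmH2O = 0.5422 s.
Fraction remaining = e^(−Te/τ) = e^(−0.59/0.5422) = 0.3368; trapped volume = 515.0 × 0.3368 = 173.45 mL.
Additional alveolar pressure from trapping ≈ V_trapped / C = 173.45 / 27.105 = 6.399 cmH2O.

6.4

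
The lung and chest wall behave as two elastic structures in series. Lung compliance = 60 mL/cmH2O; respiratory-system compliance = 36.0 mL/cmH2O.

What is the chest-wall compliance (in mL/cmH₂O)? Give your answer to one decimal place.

90.0

1/Ccw = 1/Crs − 1/CL.
1/Ccw = 1/36.0 − 1/60 = 0.01111.
Ccw = 90.009 mL/cmH2O.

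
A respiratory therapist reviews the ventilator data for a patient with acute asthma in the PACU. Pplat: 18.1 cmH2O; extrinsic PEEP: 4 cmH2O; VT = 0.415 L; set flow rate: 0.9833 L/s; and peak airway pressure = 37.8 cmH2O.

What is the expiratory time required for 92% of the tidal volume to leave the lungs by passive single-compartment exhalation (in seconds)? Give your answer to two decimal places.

1.49

R = (PIP − Pplat)/V̇ = (37.8 − 18.1) / 0.9833 = 19.7/0.9833 = 20.035 cmH2O·s/L.
C = Vt/(Pplat − PEEP) = 415.0 / (18.1 − 4) = 415.0/14.1 = 29.433 mL/cmH2O.
τ = R × C = 20.035 × 0.02943 L/cmH2O = 0.5896 s.
t = −τ·ln(1 − 0.92) = −0.5896·ln(0.08) = 1.489 s.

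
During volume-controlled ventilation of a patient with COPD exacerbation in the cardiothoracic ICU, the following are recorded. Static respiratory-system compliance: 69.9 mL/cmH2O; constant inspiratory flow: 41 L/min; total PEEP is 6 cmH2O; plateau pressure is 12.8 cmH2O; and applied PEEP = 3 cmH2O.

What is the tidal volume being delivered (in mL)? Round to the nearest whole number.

End-expiratory occlusion gives total PEEP = 6 cmH2O (intrinsic PEEP = 6 − 3 = 3). Use total PEEP for the elastic gradient.
Vt = Cstat × (Pplat − PEEPtotal) = 69.9 × (12.8 − 6) = 69.9 × 6.8 = 475.32 mL.

475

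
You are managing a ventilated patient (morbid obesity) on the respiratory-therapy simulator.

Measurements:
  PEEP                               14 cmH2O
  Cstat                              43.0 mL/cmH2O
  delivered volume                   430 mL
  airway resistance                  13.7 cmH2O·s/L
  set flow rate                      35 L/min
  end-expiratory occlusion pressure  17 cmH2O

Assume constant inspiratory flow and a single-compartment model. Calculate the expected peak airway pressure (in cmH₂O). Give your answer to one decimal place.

Flow: 35 L/min ÷ 60 = 0.5833 L/s.
Total PEEP = 17 cmH2O (set 14 + intrinsic 3); this is the baseline alveolar pressure.
Equation of motion (constant flow): PIP = Vt/C + R·V̇ + PEEP.
PIP = 430/43.0 + 13.7×0.5833 + 17 = 10.0 + 7.991 + 17 = 34.991 cmH2O.

35.0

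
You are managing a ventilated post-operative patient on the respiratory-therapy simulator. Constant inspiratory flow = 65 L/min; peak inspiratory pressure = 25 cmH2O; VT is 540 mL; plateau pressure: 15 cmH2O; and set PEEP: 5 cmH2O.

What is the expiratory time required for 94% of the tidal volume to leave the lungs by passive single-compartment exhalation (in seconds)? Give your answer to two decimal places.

Flow: 65 L/min ÷ 60 = 1.0833 L/s.
R = (PIP − Pplat)/V̇ = (25 − 15) / 1.0833 = 10.0/1.0833 = 9.231 cmH2O·s/L.
C = Vt/(Pplat − PEEP) = 540.0 / (15 − 5) = 540.0/10.0 = 54.0 mL/cmH2O.
τ = R × C = 9.231 × 0.054 L/cmH2O = 0.4985 s.
t = −τ·ln(1 − 0.94) = −0.4985·ln(0.06) = 1.402 s.

1.40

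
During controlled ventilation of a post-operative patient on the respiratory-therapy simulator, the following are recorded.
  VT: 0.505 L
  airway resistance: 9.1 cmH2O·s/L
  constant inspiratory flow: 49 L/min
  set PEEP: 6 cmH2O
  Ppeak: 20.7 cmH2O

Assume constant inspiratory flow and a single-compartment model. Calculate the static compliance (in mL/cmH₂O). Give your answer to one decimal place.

Flow: 49 L/min ÷ 60 = 0.8167 L/s.
Equation of motion (constant flow): PIP = Vt/C + R·V̇ + PEEP.
Vt/C = PIP − R·V̇ − PEEP = 20.7 − 9.1×0.8167 − 6 = 20.7 − 7.432 − 6 = 7.268 cmH2O.
C = Vt / 7.268 = 505 / 7.268 = 69.483 mL/cmH2O.

69.5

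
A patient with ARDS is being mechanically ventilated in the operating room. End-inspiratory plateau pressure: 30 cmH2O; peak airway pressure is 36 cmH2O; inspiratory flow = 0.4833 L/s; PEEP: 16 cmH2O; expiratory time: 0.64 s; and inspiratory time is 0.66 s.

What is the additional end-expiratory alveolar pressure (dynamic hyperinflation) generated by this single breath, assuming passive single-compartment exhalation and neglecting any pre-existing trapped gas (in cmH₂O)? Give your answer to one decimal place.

Vt = flow × Ti = 0.4833 L/s × 0.66 s × 1000 mL/L = 318.98 mL.
R = (PIP − Pplat)/V̇ = (36 − 30) / 0.4833 = 6.0/0.4833 = 12.415 cmH2O·s/L.
C = Vt/(Pplat − PEEP) = 318.98 / (30 − 16) = 318.98/14.0 = 22.784 mL/cmH2O.
τ = R × C = 12.415 × 0.02278 L/cmH2O = 0.2828 s.
Fraction remaining = e^(−Te/τ) = e^(−0.64/0.2828) = 0.104; trapped volume = 318.98 × 0.104 = 33.174 mL.
Additional alveolar pressure from trapping ≈ V_trapped / C = 33.174 / 22.784 = 1.456 cmH2O.

1.5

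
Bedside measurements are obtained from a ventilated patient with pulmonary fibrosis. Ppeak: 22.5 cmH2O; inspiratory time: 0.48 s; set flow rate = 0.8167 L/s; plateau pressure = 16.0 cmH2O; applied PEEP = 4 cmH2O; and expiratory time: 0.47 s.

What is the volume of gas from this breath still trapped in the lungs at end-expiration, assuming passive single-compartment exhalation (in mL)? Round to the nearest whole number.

64

Vt = flow × Ti = 0.8167 L/s × 0.48 s × 1000 mL/L = 392.02 mL.
R = (PIP − Pplat)/V̇ = (22.5 − 16.0) / 0.8167 = 6.5/0.8167 = 7.959 cmH2O·s/L.
C = Vt/(Pplat − PEEP) = 392.02 / (16.0 − 4) = 392.02/12.0 = 32.668 mL/cmH2O.
τ = R × C = 7.959 × 0.03267 L/cmH2O = 0.26 s.
Fraction remaining = e^(−Te/τ) = e^(−0.47/0.26) = 0.164.
Trapped volume = 392.02 × 0.164 = 64.291 mL.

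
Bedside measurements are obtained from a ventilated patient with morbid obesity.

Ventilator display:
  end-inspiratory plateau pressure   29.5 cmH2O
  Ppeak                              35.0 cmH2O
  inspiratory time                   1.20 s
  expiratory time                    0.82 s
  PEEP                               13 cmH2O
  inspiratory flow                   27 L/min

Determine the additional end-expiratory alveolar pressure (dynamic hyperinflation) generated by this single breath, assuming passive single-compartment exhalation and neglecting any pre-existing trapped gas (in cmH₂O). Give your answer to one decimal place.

2.1

Flow: 27 L/min ÷ 60 = 0.45 L/s.
Vt = flow × Ti = 0.45 L/s × 1.20 s × 1000 mL/L = 540.0 mL.
R = (PIP − Pplat)/V̇ = (35.0 − 29.5) / 0.45 = 5.5/0.45 = 12.222 cmH2O·s/L.
C = Vt/(Pplat − PEEP) = 540.0 / (29.5 − 13) = 540.0/16.5 = 32.727 mL/cmH2O.
τ = R × C = 12.222 × 0.03273 L/cmH2O = 0.4 s.
Fraction remaining = e^(−Te/τ) = e^(−0.82/0.4) = 0.1287; trapped volume = 540.0 × 0.1287 = 69.498 mL.
Additional alveolar pressure from trapping ≈ V_trapped / C = 69.498 / 32.727 = 2.124 cmH2O.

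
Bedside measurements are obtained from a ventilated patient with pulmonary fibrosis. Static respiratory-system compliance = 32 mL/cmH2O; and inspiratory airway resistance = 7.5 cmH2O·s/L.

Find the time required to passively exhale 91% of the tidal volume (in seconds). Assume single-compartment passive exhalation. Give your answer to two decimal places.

τ = R × C = 7.5 × 32 mL/cmH2O = 7.5 × 0.032 L/cmH2O = 0.24 s.
Exhaled fraction f = 1 − e^(−t/τ) → t = −τ·ln(1 − f) = −0.24·ln(0.09) = 0.5779 s.

0.58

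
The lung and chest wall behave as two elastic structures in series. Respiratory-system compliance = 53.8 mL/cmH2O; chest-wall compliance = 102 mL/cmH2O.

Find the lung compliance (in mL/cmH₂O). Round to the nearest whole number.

114

1/CL = 1/Crs − 1/Ccw.
1/CL = 1/53.8 − 1/102 = 0.008783.
CL = 113.86 mL/cmH2O.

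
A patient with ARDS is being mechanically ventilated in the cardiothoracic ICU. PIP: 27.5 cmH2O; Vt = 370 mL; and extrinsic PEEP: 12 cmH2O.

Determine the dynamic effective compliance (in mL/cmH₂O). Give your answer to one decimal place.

23.9

Dynamic compliance = Vt / (PIP − PEEP) = 370 / (27.5 − 12) = 370 / 15.5 = 23.871 mL/cmH2O.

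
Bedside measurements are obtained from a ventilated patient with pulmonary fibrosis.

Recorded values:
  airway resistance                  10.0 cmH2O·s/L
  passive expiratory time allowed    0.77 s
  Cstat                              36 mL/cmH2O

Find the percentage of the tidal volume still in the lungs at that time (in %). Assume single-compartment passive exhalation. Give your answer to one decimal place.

11.8

τ = R × C = 10.0 × 36 mL/cmH2O = 10.0 × 0.036 L/cmH2O = 0.36 s.
Passive exhalation: V(t)/V₀ = e^(−t/τ) = e^(−0.77/0.36) = 0.1178.
Fraction remaining = 0.1178 → 11.78%.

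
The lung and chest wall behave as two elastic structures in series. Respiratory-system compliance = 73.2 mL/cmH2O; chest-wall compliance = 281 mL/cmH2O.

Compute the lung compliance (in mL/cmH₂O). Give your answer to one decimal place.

1/CL = 1/Crs − 1/Ccw.
1/CL = 1/73.2 − 1/281 = 0.0101.
CL = 99.01 mL/cmH2O.

99.0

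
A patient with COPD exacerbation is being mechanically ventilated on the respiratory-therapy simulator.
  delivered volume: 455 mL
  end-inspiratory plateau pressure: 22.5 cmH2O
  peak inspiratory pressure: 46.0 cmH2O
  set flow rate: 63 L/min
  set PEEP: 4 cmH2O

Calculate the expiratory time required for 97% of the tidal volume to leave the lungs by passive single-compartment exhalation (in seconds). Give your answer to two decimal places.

1.93

Flow: 63 L/min ÷ 60 = 1.05 L/s.
R = (PIP − Pplat)/V̇ = (46.0 − 22.5) / 1.05 = 23.5/1.05 = 22.381 cmH2O·s/L.
C = Vt/(Pplat − PEEP) = 455.0 / (22.5 − 4) = 455.0/18.5 = 24.595 mL/cmH2O.
τ = R × C = 22.381 × 0.0246 L/cmH2O = 0.5506 s.
t = −τ·ln(1 − 0.97) = −0.5506·ln(0.03) = 1.931 s.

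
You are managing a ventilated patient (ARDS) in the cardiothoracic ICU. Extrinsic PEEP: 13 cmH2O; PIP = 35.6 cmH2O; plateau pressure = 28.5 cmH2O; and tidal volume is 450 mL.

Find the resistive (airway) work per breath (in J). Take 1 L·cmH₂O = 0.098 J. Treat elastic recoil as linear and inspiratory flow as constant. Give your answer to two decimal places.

With constant inspiratory flow the resistive pressure is constant at PIP − Pplat = 35.6 − 28.5 = 7.1 cmH2O, so resistive work = 7.1 × 0.450 = 3.195 L·cmH2O.
× 0.098 J/(L·cmH2O) → 0.3131 J.

0.31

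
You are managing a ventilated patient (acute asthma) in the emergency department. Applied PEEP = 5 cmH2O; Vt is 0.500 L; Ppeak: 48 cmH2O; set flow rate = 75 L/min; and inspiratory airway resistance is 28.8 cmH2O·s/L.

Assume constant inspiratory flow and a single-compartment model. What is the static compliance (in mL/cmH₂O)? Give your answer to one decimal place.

71.4

Flow: 75 L/min ÷ 60 = 1.25 L/s.
Equation of motion (constant flow): PIP = Vt/C + R·V̇ + PEEP.
Vt/C = PIP − R·V̇ − PEEP = 48 − 28.8×1.25 − 5 = 48 − 36.0 − 5 = 7.0 cmH2O.
C = Vt / 7.0 = 500 / 7.0 = 71.429 mL/cmH2O.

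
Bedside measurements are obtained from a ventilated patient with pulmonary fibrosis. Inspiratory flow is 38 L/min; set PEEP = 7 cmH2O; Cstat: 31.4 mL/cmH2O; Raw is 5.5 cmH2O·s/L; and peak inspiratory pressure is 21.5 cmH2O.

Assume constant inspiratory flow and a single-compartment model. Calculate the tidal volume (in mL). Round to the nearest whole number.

Flow: 38 L/min ÷ 60 = 0.6333 L/s.
Equation of motion (constant flow): PIP = Vt/C + R·V̇ + PEEP.
Vt/C = PIP − R·V̇ − PEEP = 21.5 − 3.483 − 7 = 11.017 cmH2O.
Vt = C × 11.017 = 31.4 × 11.017 = 345.93 mL.

346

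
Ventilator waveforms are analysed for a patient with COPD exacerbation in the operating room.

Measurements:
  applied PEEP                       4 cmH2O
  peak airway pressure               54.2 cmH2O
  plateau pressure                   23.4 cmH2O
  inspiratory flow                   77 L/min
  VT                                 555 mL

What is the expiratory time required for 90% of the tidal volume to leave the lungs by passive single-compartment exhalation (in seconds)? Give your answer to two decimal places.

1.58

Flow: 77 L/min ÷ 60 = 1.2833 L/s.
R = (PIP − Pplat)/V̇ = (54.2 − 23.4) / 1.2833 = 30.8/1.2833 = 24.001 cmH2O·s/L.
C = Vt/(Pplat − PEEP) = 555.0 / (23.4 − 4) = 555.0/19.4 = 28.608 mL/cmH2O.
τ = R × C = 24.001 × 0.02861 L/cmH2O = 0.6867 s.
t = −τ·ln(1 − 0.90) = −0.6867·ln(0.1) = 1.581 s.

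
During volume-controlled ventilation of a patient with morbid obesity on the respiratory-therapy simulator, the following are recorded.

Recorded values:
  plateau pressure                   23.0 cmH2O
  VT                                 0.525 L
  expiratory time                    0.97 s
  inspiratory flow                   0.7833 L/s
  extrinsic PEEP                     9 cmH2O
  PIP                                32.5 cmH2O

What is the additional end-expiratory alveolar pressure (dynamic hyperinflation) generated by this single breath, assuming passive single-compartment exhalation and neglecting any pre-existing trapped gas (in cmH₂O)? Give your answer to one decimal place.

R = (PIP − Pplat)/V̇ = (32.5 − 23.0) / 0.7833 = 9.5/0.7833 = 12.128 cmH2O·s/L.
C = Vt/(Pplat − PEEP) = 525.0 / (23.0 − 9) = 525.0/14.0 = 37.5 mL/cmH2O.
τ = R × C = 12.128 × 0.0375 L/cmH2O = 0.4548 s.
Fraction remaining = e^(−Te/τ) = e^(−0.97/0.4548) = 0.1185; trapped volume = 525.0 × 0.1185 = 62.213 mL.
Additional alveolar pressure from trapping ≈ V_trapped / C = 62.213 / 37.5 = 1.659 cmH2O.

1.7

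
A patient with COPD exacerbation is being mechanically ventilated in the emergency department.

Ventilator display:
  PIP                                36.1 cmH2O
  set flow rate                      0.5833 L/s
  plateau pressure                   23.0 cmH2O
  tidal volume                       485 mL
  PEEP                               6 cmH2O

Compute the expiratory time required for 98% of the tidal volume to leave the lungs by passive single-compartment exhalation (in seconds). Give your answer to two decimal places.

2.51

R = (PIP − Pplat)/V̇ = (36.1 − 23.0) / 0.5833 = 13.1/0.5833 = 22.458 cmH2O·s/L.
C = Vt/(Pplat − PEEP) = 485.0 / (23.0 − 6) = 485.0/17.0 = 28.529 mL/cmH2O.
τ = R × C = 22.458 × 0.02853 L/cmH2O = 0.6407 s.
t = −τ·ln(1 − 0.98) = −0.6407·ln(0.02) = 2.506 s.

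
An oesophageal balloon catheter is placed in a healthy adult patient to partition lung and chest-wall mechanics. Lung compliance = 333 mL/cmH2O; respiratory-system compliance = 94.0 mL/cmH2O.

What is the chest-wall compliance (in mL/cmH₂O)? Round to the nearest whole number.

131

1/Ccw = 1/Crs − 1/CL.
1/Ccw = 1/94.0 − 1/333 = 0.007635.
Ccw = 130.98 mL/cmH2O.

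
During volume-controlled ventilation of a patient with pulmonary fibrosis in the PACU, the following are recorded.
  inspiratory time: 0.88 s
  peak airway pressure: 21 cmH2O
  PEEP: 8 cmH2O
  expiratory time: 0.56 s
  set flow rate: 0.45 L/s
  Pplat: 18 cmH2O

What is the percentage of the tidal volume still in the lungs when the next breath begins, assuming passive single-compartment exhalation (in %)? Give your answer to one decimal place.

12.0

Vt = flow × Ti = 0.45 L/s × 0.88 s × 1000 mL/L = 396.0 mL.
R = (PIP − Pplat)/V̇ = (21 − 18) / 0.45 = 3.0/0.45 = 6.667 cmH2O·s/L.
C = Vt/(Pplat − PEEP) = 396.0 / (18 − 8) = 396.0/10.0 = 39.6 mL/cmH2O.
τ = R × C = 6.667 × 0.0396 L/cmH2O = 0.264 s.
Fraction remaining at end-expiration = e^(−Te/τ) = e^(−0.56/0.264) = 0.1199 → 11.99%.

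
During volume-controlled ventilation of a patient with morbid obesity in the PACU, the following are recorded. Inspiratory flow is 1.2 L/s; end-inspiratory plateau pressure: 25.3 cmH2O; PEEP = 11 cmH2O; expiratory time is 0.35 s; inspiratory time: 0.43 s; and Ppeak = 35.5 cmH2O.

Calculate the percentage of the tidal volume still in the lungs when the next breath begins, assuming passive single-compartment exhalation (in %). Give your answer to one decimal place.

Vt = flow × Ti = 1.2 L/s × 0.43 s × 1000 mL/L = 516.0 mL.
R = (PIP − Pplat)/V̇ = (35.5 − 25.3) / 1.2 = 10.2/1.2 = 8.5 cmH2O·s/L.
C = Vt/(Pplat − PEEP) = 516.0 / (25.3 − 11) = 516.0/14.3 = 36.084 mL/cmH2O.
τ = R × C = 8.5 × 0.03608 L/cmH2O = 0.3067 s.
Fraction remaining at end-expiration = e^(−Te/τ) = e^(−0.35/0.3067) = 0.3194 → 31.94%.

31.9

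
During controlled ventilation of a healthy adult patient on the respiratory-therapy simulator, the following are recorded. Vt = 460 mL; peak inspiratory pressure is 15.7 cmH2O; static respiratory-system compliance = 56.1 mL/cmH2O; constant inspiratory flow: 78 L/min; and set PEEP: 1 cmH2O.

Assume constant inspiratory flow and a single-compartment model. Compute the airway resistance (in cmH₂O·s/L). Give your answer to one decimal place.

Flow: 78 L/min ÷ 60 = 1.3 L/s.
Equation of motion (constant flow): PIP = Vt/C + R·V̇ + PEEP.
R·V̇ = PIP − Vt/C − PEEP = 15.7 − 460/56.1 − 1 = 15.7 − 8.2 − 1 = 6.5 cmH2O.
R = 6.5 / 1.3 = 5.0 cmH2O·s/L.

5.0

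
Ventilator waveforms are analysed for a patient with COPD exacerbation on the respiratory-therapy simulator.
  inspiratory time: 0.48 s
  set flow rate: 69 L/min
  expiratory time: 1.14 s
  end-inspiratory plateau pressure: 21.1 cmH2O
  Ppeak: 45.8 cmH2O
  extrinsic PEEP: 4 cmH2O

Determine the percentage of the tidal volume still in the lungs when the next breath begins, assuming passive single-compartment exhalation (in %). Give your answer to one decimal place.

19.3

Flow: 69 L/min ÷ 60 = 1.15 L/s.
Vt = flow × Ti = 1.15 L/s × 0.48 s × 1000 mL/L = 552.0 mL.
R = (PIP − Pplat)/V̇ = (45.8 − 21.1) / 1.15 = 24.7/1.15 = 21.478 cmH2O·s/L.
C = Vt/(Pplat − PEEP) = 552.0 / (21.1 − 4) = 552.0/17.1 = 32.281 mL/cmH2O.
τ = R × C = 21.478 × 0.03228 L/cmH2O = 0.6933 s.
Fraction remaining at end-expiration = e^(−Te/τ) = e^(−1.14/0.6933) = 0.1931 → 19.31%.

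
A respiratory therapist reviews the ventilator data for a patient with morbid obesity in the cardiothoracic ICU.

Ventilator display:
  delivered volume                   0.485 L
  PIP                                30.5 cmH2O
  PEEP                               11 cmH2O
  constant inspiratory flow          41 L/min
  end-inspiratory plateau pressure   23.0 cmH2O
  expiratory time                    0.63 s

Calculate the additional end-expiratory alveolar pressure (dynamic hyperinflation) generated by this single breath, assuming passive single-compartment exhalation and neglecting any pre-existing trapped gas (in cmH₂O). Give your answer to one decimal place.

Flow: 41 L/min ÷ 60 = 0.6833 L/s.
R = (PIP − Pplat)/V̇ = (30.5 − 23.0) / 0.6833 = 7.5/0.6833 = 10.976 cmH2O·s/L.
C = Vt/(Pplat − PEEP) = 485.0 / (23.0 − 11) = 485.0/12.0 = 40.417 mL/cmH2O.
τ = R × C = 10.976 × 0.04042 L/cmH2O = 0.4436 s.
Fraction remaining = e^(−Te/τ) = e^(−0.63/0.4436) = 0.2417; trapped volume = 485.0 × 0.2417 = 117.22 mL.
Additional alveolar pressure from trapping ≈ V_trapped / C = 117.22 / 40.417 = 2.9 cmH2O.

2.9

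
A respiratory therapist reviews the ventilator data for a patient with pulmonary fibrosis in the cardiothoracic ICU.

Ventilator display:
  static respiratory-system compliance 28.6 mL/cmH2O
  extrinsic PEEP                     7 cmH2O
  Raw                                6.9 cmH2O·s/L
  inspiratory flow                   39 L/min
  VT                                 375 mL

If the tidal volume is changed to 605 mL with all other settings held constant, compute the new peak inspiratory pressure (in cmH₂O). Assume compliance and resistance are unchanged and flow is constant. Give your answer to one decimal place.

Flow: 39 L/min ÷ 60 = 0.65 L/s.
PIP = Vt/C + R·V̇ + PEEP (constant-flow equation of motion).
Only the elastic term changes: ΔPIP = ΔVt / C = (605 − 375) / 28.6 = 8.042 cmH2O.
Original PIP = 375/28.6 + 6.9×0.65 + 7 = 24.597 cmH2O; new PIP = 24.597 + (8.042) = 32.639 cmH2O.

32.6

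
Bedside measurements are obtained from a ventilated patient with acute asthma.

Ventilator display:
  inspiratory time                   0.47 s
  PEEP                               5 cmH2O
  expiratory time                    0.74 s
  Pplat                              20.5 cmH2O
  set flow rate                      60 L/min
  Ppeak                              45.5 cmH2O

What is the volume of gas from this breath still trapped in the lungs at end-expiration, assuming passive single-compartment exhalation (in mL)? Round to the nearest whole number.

177

Flow: 60 L/min ÷ 60 = 1 L/s.
Vt = flow × Ti = 1 L/s × 0.47 s × 1000 mL/L = 470.0 mL.
R = (PIP − Pplat)/V̇ = (45.5 − 20.5) / 1 = 25.0/1 = 25.0 cmH2O·s/L.
C = Vt/(Pplat − PEEP) = 470.0 / (20.5 − 5) = 470.0/15.5 = 30.323 mL/cmH2O.
τ = R × C = 25.0 × 0.03032 L/cmH2O = 0.758 s.
Fraction remaining = e^(−Te/τ) = e^(−0.74/0.758) = 0.3767.
Trapped volume = 470.0 × 0.3767 = 177.05 mL.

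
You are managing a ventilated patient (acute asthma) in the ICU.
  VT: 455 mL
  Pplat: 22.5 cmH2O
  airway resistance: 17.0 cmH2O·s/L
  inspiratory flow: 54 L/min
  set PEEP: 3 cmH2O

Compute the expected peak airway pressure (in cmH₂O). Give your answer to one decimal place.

Flow: 54 L/min ÷ 60 = 0.9 L/s.
PIP = Pplat + Raw × flow = 22.5 + 17.0 × 0.9 = 22.5 + 15.3 = 37.8 cmH2O.

37.8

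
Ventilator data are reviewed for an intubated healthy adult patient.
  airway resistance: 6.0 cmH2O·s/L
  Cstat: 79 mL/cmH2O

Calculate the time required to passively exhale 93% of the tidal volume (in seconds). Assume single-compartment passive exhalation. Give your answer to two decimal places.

1.26

τ = R × C = 6.0 × 79 mL/cmH2O = 6.0 × 0.079 L/cmH2O = 0.474 s.
Exhaled fraction f = 1 − e^(−t/τ) → t = −τ·ln(1 − f) = −0.474·ln(0.07) = 1.26 s.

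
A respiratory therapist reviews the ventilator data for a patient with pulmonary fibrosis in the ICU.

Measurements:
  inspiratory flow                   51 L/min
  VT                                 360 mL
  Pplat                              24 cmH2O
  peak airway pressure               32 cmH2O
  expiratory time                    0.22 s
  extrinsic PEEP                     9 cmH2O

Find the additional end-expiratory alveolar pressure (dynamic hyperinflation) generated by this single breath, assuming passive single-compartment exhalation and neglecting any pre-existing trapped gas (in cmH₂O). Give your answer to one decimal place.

Flow: 51 L/min ÷ 60 = 0.85 L/s.
R = (PIP − Pplat)/V̇ = (32 − 24) / 0.85 = 8.0/0.85 = 9.412 cmH2O·s/L.
C = Vt/(Pplat − PEEP) = 360.0 / (24 − 9) = 360.0/15.0 = 24.0 mL/cmH2O.
τ = R × C = 9.412 × 0.024 L/cmH2O = 0.2259 s.
Fraction remaining = e^(−Te/τ) = e^(−0.22/0.2259) = 0.3776; trapped volume = 360.0 × 0.3776 = 135.94 mL.
Additional alveolar pressure from trapping ≈ V_trapped / C = 135.94 / 24.0 = 5.664 cmH2O.

5.7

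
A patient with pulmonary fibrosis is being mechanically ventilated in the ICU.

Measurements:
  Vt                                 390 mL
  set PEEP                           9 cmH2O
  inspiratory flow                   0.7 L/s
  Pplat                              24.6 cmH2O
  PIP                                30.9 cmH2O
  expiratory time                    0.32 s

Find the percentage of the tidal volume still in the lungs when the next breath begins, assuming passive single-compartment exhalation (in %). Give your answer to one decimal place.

R = (PIP − Pplat)/V̇ = (30.9 − 24.6) / 0.7 = 6.3/0.7 = 9.0 cmH2O·s/L.
C = Vt/(Pplat − PEEP) = 390.0 / (24.6 − 9) = 390.0/15.6 = 25.0 mL/cmH2O.
τ = R × C = 9.0 × 0.025 L/cmH2O = 0.225 s.
Fraction remaining at end-expiration = e^(−Te/τ) = e^(−0.32/0.225) = 0.2412 → 24.12%.

24.1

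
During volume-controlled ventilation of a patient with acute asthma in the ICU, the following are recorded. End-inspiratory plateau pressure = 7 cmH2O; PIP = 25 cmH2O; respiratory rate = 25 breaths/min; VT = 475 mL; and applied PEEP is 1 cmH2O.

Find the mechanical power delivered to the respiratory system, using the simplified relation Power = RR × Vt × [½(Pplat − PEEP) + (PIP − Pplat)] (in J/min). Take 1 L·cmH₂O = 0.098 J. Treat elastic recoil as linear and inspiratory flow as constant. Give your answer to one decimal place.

24.4

Per-breath work = Vt × [½(Pplat−PEEP) + (PIP−Pplat)] = 0.475 × [0.5×6.0 + 18.0] = 0.475 × 21.0 = 9.975 L·cmH2O.
Power = 25 × 9.975 = 249.38 L·cmH2O/min.
× 0.098 J/(L·cmH2O) → 24.439 J/min.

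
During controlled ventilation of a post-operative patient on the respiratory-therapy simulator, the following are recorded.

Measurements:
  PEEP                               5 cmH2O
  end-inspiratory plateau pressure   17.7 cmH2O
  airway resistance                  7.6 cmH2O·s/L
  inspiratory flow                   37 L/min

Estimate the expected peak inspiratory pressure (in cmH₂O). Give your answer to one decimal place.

Flow: 37 L/min ÷ 60 = 0.6167 L/s.
PIP = Pplat + Raw × flow = 17.7 + 7.6 × 0.6167 = 17.7 + 4.687 = 22.387 cmH2O.

22.4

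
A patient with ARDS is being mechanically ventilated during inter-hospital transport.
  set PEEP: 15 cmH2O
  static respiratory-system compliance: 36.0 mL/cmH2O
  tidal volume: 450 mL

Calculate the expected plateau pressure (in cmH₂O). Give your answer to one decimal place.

27.5

Pplat = PEEP + Vt / Cstat = 15 + 450 / 36.0 = 15 + 12.5 = 27.5 cmH2O.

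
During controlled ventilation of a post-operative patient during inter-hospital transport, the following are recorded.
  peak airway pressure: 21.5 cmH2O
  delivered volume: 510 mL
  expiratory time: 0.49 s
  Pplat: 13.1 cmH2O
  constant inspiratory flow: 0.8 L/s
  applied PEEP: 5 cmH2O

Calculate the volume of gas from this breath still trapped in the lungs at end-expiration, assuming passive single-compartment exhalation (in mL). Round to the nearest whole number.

243

R = (PIP − Pplat)/V̇ = (21.5 − 13.1) / 0.8 = 8.4/0.8 = 10.5 cmH2O·s/L.
C = Vt/(Pplat − PEEP) = 510.0 / (13.1 − 5) = 510.0/8.1 = 62.963 mL/cmH2O.
τ = R × C = 10.5 × 0.06296 L/cmH2O = 0.6611 s.
Fraction remaining = e^(−Te/τ) = e^(−0.49/0.6611) = 0.4765.
Trapped volume = 510.0 × 0.4765 = 243.02 mL.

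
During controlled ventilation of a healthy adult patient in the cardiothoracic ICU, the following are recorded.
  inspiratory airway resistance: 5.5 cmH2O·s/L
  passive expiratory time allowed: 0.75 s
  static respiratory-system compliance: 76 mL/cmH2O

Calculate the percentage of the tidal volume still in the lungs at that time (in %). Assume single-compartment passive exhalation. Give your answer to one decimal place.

16.6

τ = R × C = 5.5 × 76 mL/cmH2O = 5.5 × 0.076 L/cmH2O = 0.418 s.
Passive exhalation: V(t)/V₀ = e^(−t/τ) = e^(−0.75/0.418) = 0.1663.
Fraction remaining = 0.1663 → 16.63%.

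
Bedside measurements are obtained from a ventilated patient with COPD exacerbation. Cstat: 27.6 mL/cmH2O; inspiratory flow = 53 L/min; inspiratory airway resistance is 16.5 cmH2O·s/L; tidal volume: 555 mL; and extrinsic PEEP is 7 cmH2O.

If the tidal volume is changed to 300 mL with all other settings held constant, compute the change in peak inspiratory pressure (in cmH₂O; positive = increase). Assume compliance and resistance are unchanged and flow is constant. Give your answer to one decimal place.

PIP = Vt/C + R·V̇ + PEEP (constant-flow equation of motion).
Only the elastic term changes: ΔPIP = ΔVt / C = (300 − 555) / 27.6 = -9.239 cmH2O.

-9.2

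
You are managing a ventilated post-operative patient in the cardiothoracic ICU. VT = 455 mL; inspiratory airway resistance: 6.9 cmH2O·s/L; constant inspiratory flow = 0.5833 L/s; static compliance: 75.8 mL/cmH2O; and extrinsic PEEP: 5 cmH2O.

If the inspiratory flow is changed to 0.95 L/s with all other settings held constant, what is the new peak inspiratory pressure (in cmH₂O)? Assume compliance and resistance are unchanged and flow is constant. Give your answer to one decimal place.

PIP = Vt/C + R·V̇ + PEEP (constant-flow equation of motion).
Only the resistive term changes: ΔPIP = R × ΔV̇ = 6.9 × (0.95 − 0.5833) = 6.9 × 0.3667 = 2.53 cmH2O.
Original PIP = 455/75.8 + 6.9×0.5833 + 5 = 15.027 cmH2O; new PIP = 15.027 + (2.53) = 17.557 cmH2O.

17.6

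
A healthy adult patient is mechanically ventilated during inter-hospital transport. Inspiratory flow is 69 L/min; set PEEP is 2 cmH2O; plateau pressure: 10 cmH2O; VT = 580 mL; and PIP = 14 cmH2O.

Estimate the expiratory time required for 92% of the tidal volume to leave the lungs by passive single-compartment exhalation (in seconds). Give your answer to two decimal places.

Flow: 69 L/min ÷ 60 = 1.15 L/s.
R = (PIP − Pplat)/V̇ = (14 − 10) / 1.15 = 4.0/1.15 = 3.478 cmH2O·s/L.
C = Vt/(Pplat − PEEP) = 580.0 / (10 − 2) = 580.0/8.0 = 72.5 mL/cmH2O.
τ = R × C = 3.478 × 0.0725 L/cmH2O = 0.2522 s.
t = −τ·ln(1 − 0.92) = −0.2522·ln(0.08) = 0.637 s.

0.64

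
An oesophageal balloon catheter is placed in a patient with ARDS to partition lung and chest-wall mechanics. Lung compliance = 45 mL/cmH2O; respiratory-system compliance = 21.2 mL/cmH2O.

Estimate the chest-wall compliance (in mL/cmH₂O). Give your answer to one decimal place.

1/Ccw = 1/Crs − 1/CL.
1/Ccw = 1/21.2 − 1/45 = 0.02495.
Ccw = 40.08 mL/cmH2O.

40.1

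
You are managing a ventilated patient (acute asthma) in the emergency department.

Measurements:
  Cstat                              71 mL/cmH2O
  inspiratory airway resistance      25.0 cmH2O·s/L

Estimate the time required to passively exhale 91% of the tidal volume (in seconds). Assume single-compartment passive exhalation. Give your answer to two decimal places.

τ = R × C = 25.0 × 71 mL/cmH2O = 25.0 × 0.071 L/cmH2O = 1.775 s.
Exhaled fraction f = 1 − e^(−t/τ) → t = −τ·ln(1 − f) = −1.775·ln(0.09) = 4.274 s.

4.27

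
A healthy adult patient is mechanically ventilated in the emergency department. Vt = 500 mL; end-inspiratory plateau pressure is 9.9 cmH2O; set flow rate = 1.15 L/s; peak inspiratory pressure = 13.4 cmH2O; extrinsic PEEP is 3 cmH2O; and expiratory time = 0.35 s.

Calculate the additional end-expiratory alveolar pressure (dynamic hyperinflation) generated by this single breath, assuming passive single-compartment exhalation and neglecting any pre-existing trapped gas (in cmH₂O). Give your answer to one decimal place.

R = (PIP − Pplat)/V̇ = (13.4 − 9.9) / 1.15 = 3.5/1.15 = 3.043 cmH2O·s/L.
C = Vt/(Pplat − PEEP) = 500.0 / (9.9 − 3) = 500.0/6.9 = 72.464 mL/cmH2O.
τ = R × C = 3.043 × 0.07246 L/cmH2O = 0.2205 s.
Fraction remaining = e^(−Te/τ) = e^(−0.35/0.2205) = 0.2045; trapped volume = 500.0 × 0.2045 = 102.25 mL.
Additional alveolar pressure from trapping ≈ V_trapped / C = 102.25 / 72.464 = 1.411 cmH2O.

1.4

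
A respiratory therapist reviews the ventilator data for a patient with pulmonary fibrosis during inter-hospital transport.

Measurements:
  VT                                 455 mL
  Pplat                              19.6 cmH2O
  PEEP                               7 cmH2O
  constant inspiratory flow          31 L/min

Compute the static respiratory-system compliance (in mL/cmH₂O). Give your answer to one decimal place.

Cstat = Vt / (Pplat − PEEP) = 455 / (19.6 − 7) = 455 / 12.6 = 36.111 mL/cmH2O.

36.1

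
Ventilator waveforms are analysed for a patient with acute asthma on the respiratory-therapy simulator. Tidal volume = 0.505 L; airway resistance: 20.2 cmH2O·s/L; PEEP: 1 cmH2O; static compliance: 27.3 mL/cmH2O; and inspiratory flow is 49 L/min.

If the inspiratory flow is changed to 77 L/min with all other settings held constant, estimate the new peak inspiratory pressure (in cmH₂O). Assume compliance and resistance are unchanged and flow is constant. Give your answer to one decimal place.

Flow: 49 L/min ÷ 60 = 0.8167 L/s.
New flow: 77 L/min ÷ 60 = 1.2833 L/s.
PIP = Vt/C + R·V̇ + PEEP (constant-flow equation of motion).
Only the resistive term changes: ΔPIP = R × ΔV̇ = 20.2 × (1.2833 − 0.8167) = 20.2 × 0.4666 = 9.425 cmH2O.
Original PIP = 505/27.3 + 20.2×0.8167 + 1 = 35.996 cmH2O; new PIP = 35.996 + (9.425) = 45.421 cmH2O.

45.4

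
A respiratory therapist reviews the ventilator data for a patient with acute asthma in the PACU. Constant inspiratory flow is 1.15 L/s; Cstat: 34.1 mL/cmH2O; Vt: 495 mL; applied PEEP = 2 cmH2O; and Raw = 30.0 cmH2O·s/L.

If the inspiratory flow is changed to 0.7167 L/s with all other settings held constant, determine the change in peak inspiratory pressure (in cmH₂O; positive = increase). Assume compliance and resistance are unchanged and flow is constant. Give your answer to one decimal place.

-13.0

PIP = Vt/C + R·V̇ + PEEP (constant-flow equation of motion).
Only the resistive term changes: ΔPIP = R × ΔV̇ = 30.0 × (0.7167 − 1.15) = 30.0 × -0.4333 = -12.999 cmH2O.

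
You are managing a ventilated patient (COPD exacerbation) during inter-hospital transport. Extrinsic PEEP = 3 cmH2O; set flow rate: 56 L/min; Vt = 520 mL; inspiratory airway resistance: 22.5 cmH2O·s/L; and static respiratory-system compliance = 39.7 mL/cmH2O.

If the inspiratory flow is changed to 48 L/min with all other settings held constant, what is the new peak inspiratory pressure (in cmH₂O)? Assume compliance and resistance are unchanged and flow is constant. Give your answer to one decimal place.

Flow: 56 L/min ÷ 60 = 0.9333 L/s.
New flow: 48 L/min ÷ 60 = 0.8 L/s.
PIP = Vt/C + R·V̇ + PEEP (constant-flow equation of motion).
Only the resistive term changes: ΔPIP = R × ΔV̇ = 22.5 × (0.8 − 0.9333) = 22.5 × -0.1333 = -2.999 cmH2O.
Original PIP = 520/39.7 + 22.5×0.9333 + 3 = 37.097 cmH2O; new PIP = 37.097 + (-2.999) = 34.098 cmH2O.

34.1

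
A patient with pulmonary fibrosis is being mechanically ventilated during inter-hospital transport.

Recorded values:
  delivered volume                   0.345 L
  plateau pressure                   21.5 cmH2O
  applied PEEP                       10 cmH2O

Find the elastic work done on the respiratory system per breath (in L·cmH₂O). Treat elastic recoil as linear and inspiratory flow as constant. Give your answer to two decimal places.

Elastic work ≈ ½ × (Pplat − PEEP) × Vt = 0.5 × (21.5 − 10) × 0.345 L = 0.5 × 11.5 × 0.345 = 1.984 L·cmH2O.

1.98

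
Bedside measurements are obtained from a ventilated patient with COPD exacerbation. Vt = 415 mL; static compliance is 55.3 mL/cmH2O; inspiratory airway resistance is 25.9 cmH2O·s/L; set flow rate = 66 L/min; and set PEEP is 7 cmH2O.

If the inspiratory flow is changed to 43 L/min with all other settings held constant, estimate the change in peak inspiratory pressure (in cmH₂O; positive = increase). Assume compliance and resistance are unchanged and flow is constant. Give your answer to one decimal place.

Flow: 66 L/min ÷ 60 = 1.1 L/s.
New flow: 43 L/min ÷ 60 = 0.7167 L/s.
PIP = Vt/C + R·V̇ + PEEP (constant-flow equation of motion).
Only the resistive term changes: ΔPIP = R × ΔV̇ = 25.9 × (0.7167 − 1.1) = 25.9 × -0.3833 = -9.927 cmH2O.

-9.9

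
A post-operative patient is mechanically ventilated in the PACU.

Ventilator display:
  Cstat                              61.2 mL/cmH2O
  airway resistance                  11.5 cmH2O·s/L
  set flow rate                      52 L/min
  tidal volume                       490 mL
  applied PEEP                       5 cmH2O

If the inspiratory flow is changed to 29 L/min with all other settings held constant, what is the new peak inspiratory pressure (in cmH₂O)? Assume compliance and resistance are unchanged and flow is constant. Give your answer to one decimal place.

18.6

Flow: 52 L/min ÷ 60 = 0.8667 L/s.
New flow: 29 L/min ÷ 60 = 0.4833 L/s.
PIP = Vt/C + R·V̇ + PEEP (constant-flow equation of motion).
Only the resistive term changes: ΔPIP = R × ΔV̇ = 11.5 × (0.4833 − 0.8667) = 11.5 × -0.3834 = -4.409 cmH2O.
Original PIP = 490/61.2 + 11.5×0.8667 + 5 = 22.974 cmH2O; new PIP = 22.974 + (-4.409) = 18.565 cmH2O.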